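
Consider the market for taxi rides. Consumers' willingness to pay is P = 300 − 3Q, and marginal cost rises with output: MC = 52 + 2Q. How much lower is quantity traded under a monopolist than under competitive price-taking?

Under competition P = MC: 300 − 3Q = 52 + 2Q ⇒ Q = 49.6, P = 151.2.
The monopolist equates marginal revenue to marginal cost: 300 − 6Q = 52 + 2Q, so Q = 31. From demand, P = 207.
Change in quantity traded: 31 − 49.6 = −18.6.

Quantity traded falls by 18.6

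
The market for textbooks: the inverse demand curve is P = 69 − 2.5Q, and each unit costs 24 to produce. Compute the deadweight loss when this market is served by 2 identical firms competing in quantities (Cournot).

DWL = 45

Perfect competition: P = MC = 24, so 69 − 2.5Q = 24 and Q = 18.
With 2 symmetric Cournot firms, each firm's FOC gives 69 − 7.5q = 24, so q = 6, Q = 2·6 = 12, and P = 39.
DWL is the triangle between Q = 12 and Q = 18: ½·(18 − 12)·(39 − 24) = 45.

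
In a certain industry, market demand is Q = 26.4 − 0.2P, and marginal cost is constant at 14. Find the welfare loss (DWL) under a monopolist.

Inverting demand: P = 132 − 5Q.
Under competition P = MC = 14, so Q = (132 − 14)/5 = 23.6.
A monopolist chooses Q where MR = MC. MR = 132 − 10Q; setting this equal to 14 gives Q = 11.8 and P = 73.
DWL is the triangle between Q = 11.8 and Q = 23.6: ½·(23.6 − 11.8)·(73 − 14) = 348.1.

DWL = 348.1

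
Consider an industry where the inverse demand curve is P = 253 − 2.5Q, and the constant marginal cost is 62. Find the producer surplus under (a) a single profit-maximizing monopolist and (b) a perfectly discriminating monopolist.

Monopoly sets MR = MC: 253 − 5Q = 62 ⇒ Q = 38.2, P = 253 − 2.5·38.2 = 157.5.
PS = (157.5 − 62)·38.2 = 3648.1.
A perfectly discriminating monopolist sells every unit with P(Q) ≥ MC(Q), so output equals the competitive quantity Q = 76.4. Each buyer pays their reservation price, so CS = 0 and the firm captures all surplus.
PS = ½·(253 − 62)·76.4 = 7296.2.

Monopoly: PS = 3648.1; Perfect PD: PS = 7296.2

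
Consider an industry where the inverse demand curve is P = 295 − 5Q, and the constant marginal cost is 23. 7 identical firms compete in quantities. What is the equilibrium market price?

P = 57

Cournot with 7 identical firms: the symmetric best-response condition is 295 − 40q = 23. Each firm produces q = 6.8, total output Q = 47.6, price P = 57.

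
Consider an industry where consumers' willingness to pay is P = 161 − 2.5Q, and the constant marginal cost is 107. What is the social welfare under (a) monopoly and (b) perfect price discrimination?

The monopolist equates marginal revenue to marginal cost: 161 − 5Q = 107, so Q = 10.8. From demand, P = 134.
CS = ½·(161 − 134)·10.8 = 145.8; PS = (134 − 107)·10.8 = 291.6; TS = 437.4.
A perfectly discriminating monopolist sells every unit with P(Q) ≥ MC(Q), so output equals the competitive quantity Q = 21.6. Each buyer pays their reservation price, so CS = 0 and the firm captures all surplus.
TS = 583.2 (equal to competitive TS).

Monopoly: TS = 437.4; Perfect PD: TS = 583.2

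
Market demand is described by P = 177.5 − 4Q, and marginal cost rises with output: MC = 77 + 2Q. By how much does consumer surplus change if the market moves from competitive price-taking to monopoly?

Under competition P = MC: 177.5 − 4Q = 77 + 2Q ⇒ Q = 16.75, P = 110.5.
CS = ½·(177.5 − 110.5)·16.75 = 561.125.
The monopolist equates marginal revenue to marginal cost: 177.5 − 8Q = 77 + 2Q, so Q = 10.05. From demand, P = 137.3.
CS = ½·(177.5 − 137.3)·10.05 = 202.005.
Change in consumer surplus: 202.005 − 561.125 = −359.12.

Consumer surplus falls by 359.12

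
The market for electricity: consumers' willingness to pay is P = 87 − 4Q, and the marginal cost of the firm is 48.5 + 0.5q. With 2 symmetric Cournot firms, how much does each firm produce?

q_i = 3.08

In a 2-firm Cournot equilibrium, symmetry and the first-order condition give q = (87 − 48.5)/(12.5) = 3.08. So Q = 6.16 and P = 62.36.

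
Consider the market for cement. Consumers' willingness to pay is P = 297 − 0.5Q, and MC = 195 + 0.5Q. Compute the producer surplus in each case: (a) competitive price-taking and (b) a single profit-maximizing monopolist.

Competition: PS = 2601; Monopoly: PS = 3468

Competitive equilibrium sets price equal to marginal cost: 297 − 0.5Q = 195 + 0.5Q, so Q = 102 and P = 246.
PS = P·Q − VC(Q) = 246·102 − (195·102 + ½·0.5·102²) = 2601.
The monopolist equates marginal revenue to marginal cost: 297 − Q = 195 + 0.5Q, so Q = 68. From demand, P = 263.
PS = P·Q − VC(Q) = 263·68 − (195·68 + ½·0.5·68²) = 3468.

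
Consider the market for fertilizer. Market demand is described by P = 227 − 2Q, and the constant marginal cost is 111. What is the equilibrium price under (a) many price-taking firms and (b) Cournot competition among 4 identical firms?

Competition: P = 111; Cournot: P = 134.2

Competitive firms price at marginal cost: P = 111, giving Q = 58.
Cournot with 4 identical firms: the symmetric best-response condition is 227 − 10q = 111. Each firm produces q = 11.6, total output Q = 46.4, price P = 134.2.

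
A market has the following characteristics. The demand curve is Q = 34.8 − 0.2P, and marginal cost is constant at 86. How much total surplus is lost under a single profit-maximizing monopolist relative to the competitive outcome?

DWL = 193.6

Inverting demand: P = 174 − 5Q.
Under competition P = MC = 86, so Q = (174 − 86)/5 = 17.6.
Monopoly sets MR = MC: 174 − 10Q = 86 ⇒ Q = 8.8, P = 174 − 5·8.8 = 130.
DWL is the triangle between Q = 8.8 and Q = 17.6: ½·(17.6 − 8.8)·(130 − 86) = 193.6.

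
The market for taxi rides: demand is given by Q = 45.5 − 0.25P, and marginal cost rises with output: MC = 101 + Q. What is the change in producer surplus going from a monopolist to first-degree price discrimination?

Inverting demand: P = 182 − 4Q.
A monopolist chooses Q where MR = MC. MR = 182 − 8Q; setting this equal to 101 + Q gives Q = 9 and P = 146.
PS = P·Q − VC(Q) = 146·9 − (101·9 + ½·1·9²) = 364.5.
Under first-degree price discrimination the firm charges each unit its demand price and produces up to where P = MC, i.e. Q = 16.2. Consumer surplus is zero; producer surplus equals total surplus.
PS = ½·(182 − 101)·16.2 = 656.1.
Change in producer surplus: 656.1 − 364.5 = 291.6.

Producer surplus rises by 291.6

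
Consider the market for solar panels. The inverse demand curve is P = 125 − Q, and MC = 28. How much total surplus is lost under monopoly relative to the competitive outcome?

Competitive firms price at marginal cost: P = 28, giving Q = 97.
Monopoly sets MR = MC: 125 − 2Q = 28 ⇒ Q = 48.5, P = 125 − 48.5 = 76.5.
DWL is the triangle between Q = 48.5 and Q = 97: ½·(97 − 48.5)·(76.5 − 28) = 1176.125.

DWL = 1176.125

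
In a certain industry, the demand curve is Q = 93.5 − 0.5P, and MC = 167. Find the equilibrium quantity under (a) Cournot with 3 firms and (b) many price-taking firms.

Cournot: Q = 7.5; Competition: Q = 10

Inverting demand: P = 187 − 2Q.
In a 3-firm Cournot equilibrium, symmetry and the first-order condition give q = (187 − 167)/(8) = 2.5. So Q = 7.5 and P = 172.
Competitive firms price at marginal cost: P = 167, giving Q = 10.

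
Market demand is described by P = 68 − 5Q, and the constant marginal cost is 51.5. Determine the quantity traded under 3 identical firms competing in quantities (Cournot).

Q = 2.475

With 3 symmetric Cournot firms, each firm's FOC gives 68 − 20q = 51.5, so q = 0.825, Q = 3·0.825 = 2.475, and P = 55.625.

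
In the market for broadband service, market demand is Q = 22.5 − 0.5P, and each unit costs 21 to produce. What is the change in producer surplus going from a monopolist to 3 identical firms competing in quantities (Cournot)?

PS falls by 18

Inverting demand: P = 45 − 2Q.
A monopolist chooses Q where MR = MC. MR = 45 − 4Q; setting this equal to 21 gives Q = 6 and P = 33.
PS = (33 − 21)·6 = 72.
In a 3-firm Cournot equilibrium, symmetry and the first-order condition give q = (45 − 21)/(8) = 3. So Q = 9 and P = 27.
PS = (27 − 21)·9 = 54.
Change in producer surplus: 54 − 72 = −18.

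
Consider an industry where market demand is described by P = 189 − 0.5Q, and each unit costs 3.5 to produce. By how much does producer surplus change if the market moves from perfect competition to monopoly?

Competitive firms price at marginal cost: P = 3.5, giving Q = 371.
PS = (3.5 − 3.5)·371 = 0.
A monopolist chooses Q where MR = MC. MR = 189 − Q; setting this equal to 3.5 gives Q = 185.5 and P = 96.25.
PS = (96.25 − 3.5)·185.5 = 17205.125.
Change in producer surplus: 17205.125 − 0 = 17205.125.

Producer surplus rises by 17205.125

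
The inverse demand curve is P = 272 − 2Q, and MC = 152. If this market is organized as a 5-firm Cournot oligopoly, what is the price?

P = 172

With 5 symmetric Cournot firms, each firm's FOC gives 272 − 12q = 152, so q = 10, Q = 5·10 = 50, and P = 172.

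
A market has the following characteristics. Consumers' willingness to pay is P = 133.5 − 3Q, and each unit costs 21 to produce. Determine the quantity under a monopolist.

Q = 18.75

A monopolist chooses Q where MR = MC. MR = 133.5 − 6Q; setting this equal to 21 gives Q = 18.75 and P = 77.25.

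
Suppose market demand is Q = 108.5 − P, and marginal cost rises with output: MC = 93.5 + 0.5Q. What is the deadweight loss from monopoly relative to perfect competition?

DWL = 12

Inverting demand: P = 108.5 − Q.
Under competition P = MC: 108.5 − Q = 93.5 + 0.5Q ⇒ Q = 10, P = 98.5.
A monopolist chooses Q where MR = MC. MR = 108.5 − 2Q; setting this equal to 93.5 + 0.5Q gives Q = 6 and P = 102.5.
CS = ½·(108.5 − 98.5)·10 = 50; PS = (98.5·10 − 93.5·10 − ½·0.5·10²) = 25; TS = 75.
CS = ½·(108.5 − 102.5)·6 = 18; PS = (102.5·6 − 93.5·6 − ½·0.5·6²) = 45; TS = 63.
DWL = 75 − 63 = 12.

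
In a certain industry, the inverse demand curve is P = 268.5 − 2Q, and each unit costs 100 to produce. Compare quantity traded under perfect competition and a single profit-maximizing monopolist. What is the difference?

Competitive firms price at marginal cost: P = 100, giving Q = 84.25.
The monopolist equates marginal revenue to marginal cost: 268.5 − 4Q = 100, so Q = 42.125. From demand, P = 184.25.
Change in quantity traded: 42.125 − 84.25 = −42.125.

Quantity traded falls by 42.125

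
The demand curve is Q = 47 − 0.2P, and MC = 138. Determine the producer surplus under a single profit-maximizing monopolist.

PS = 470.45

Inverting demand: P = 235 − 5Q.
Monopoly sets MR = MC: 235 − 10Q = 138 ⇒ Q = 9.7, P = 235 − 5·9.7 = 186.5.
PS = (186.5 − 138)·9.7 = 470.45.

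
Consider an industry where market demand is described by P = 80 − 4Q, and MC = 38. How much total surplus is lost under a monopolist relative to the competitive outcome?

Perfect competition: P = MC = 38, so 80 − 4Q = 38 and Q = 10.5.
Monopoly sets MR = MC: 80 − 8Q = 38 ⇒ Q = 5.25, P = 80 − 4·5.25 = 59.
DWL is the triangle between Q = 5.25 and Q = 10.5: ½·(10.5 − 5.25)·(59 − 38) = 55.125.

DWL = 55.125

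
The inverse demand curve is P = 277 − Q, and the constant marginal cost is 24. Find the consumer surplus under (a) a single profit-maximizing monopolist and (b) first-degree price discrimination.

The monopolist equates marginal revenue to marginal cost: 277 − 2Q = 24, so Q = 126.5. From demand, P = 150.5.
CS = ½·(277 − 150.5)·126.5 = 8001.125.
With perfect price discrimination, output is the efficient level Q = 253 (where demand meets MC), but every buyer pays their willingness to pay: CS = 0 and PS = total surplus.
CS = 0.

Monopoly: CS = 8001.125; Perfect PD: CS = 0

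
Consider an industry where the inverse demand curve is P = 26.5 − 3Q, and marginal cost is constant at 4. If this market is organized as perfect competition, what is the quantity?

Competitive firms price at marginal cost: P = 4, giving Q = 7.5.

Q = 7.5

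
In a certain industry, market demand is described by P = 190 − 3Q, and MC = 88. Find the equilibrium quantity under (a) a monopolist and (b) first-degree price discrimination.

Monopoly: Q = 17; Perfect PD: Q = 34

Monopoly sets MR = MC: 190 − 6Q = 88 ⇒ Q = 17, P = 190 − 3·17 = 139.
With perfect price discrimination, output is the efficient level Q = 34 (where demand meets MC), but every buyer pays their willingness to pay: CS = 0 and PS = total surplus.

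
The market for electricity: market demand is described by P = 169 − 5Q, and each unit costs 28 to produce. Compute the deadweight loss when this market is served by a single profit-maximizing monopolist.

DWL = 497.025

Perfect competition: P = MC = 28, so 169 − 5Q = 28 and Q = 28.2.
The monopolist equates marginal revenue to marginal cost: 169 − 10Q = 28, so Q = 14.1. From demand, P = 98.5.
DWL is the triangle between Q = 14.1 and Q = 28.2: ½·(28.2 − 14.1)·(98.5 − 28) = 497.025.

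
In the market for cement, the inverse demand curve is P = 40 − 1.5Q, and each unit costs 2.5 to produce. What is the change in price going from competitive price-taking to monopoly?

Price rises by 18.75

Perfect competition: P = MC = 2.5, so 40 − 1.5Q = 2.5 and Q = 25.
A monopolist chooses Q where MR = MC. MR = 40 − 3Q; setting this equal to 2.5 gives Q = 12.5 and P = 21.25.
Change in price: 21.25 − 2.5 = 18.75.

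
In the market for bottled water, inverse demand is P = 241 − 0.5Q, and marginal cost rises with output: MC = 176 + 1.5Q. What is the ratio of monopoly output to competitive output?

Q_m/Q_c = 0.8

Monopoly sets MR = MC: 241 − Q = 176 + 1.5Q ⇒ Q = 26, P = 241 − 0.5·26 = 228.
Under competition P = MC: 241 − 0.5Q = 176 + 1.5Q ⇒ Q = 32.5, P = 224.75.
Ratio Q_m/Q_c = 26/32.5 = 0.8.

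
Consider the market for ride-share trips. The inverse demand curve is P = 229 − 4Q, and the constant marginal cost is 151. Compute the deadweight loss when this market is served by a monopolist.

Under competition P = MC = 151, so Q = (229 − 151)/4 = 19.5.
The monopolist equates marginal revenue to marginal cost: 229 − 8Q = 151, so Q = 9.75. From demand, P = 190.
DWL is the triangle between Q = 9.75 and Q = 19.5: ½·(19.5 − 9.75)·(190 − 151) = 190.125.

DWL = 190.125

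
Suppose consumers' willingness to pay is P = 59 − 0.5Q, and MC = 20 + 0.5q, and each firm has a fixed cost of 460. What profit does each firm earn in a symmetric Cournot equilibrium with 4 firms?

Cournot with 4 identical firms: the symmetric best-response condition is 59 − 2.5q = 20 + 0.5q. Each firm produces q = 13, total output Q = 52, price P = 33.
Each firm's profit = 33·13 − (20·13 + ½·0.5·13²) − 460 = −333.25.

π_i = −333.25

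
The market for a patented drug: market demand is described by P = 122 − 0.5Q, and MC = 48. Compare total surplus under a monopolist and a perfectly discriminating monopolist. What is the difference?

A monopolist chooses Q where MR = MC. MR = 122 − Q; setting this equal to 48 gives Q = 74 and P = 85.
CS = ½·(122 − 85)·74 = 1369; PS = (85 − 48)·74 = 2738; TS = 4107.
With perfect price discrimination, output is the efficient level Q = 148 (where demand meets MC), but every buyer pays their willingness to pay: CS = 0 and PS = total surplus.
TS = 5476 (equal to competitive TS).
Change in total surplus: 5476 − 4107 = 1369.

TS rises by 1369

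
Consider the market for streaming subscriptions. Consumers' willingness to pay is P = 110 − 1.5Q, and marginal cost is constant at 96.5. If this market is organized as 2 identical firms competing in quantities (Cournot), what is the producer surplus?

In a 2-firm Cournot equilibrium, symmetry and the first-order condition give q = (110 − 96.5)/(4.5) = 3. So Q = 6 and P = 101.
PS = (101 − 96.5)·6 = 27.

PS = 27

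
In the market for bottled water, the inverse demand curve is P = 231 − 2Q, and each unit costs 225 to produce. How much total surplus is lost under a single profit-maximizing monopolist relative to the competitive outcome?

Under competition P = MC = 225, so Q = (231 − 225)/2 = 3.
The monopolist equates marginal revenue to marginal cost: 231 − 4Q = 225, so Q = 1.5. From demand, P = 228.
DWL is the triangle between Q = 1.5 and Q = 3: ½·(3 − 1.5)·(228 − 225) = 2.25.

DWL = 2.25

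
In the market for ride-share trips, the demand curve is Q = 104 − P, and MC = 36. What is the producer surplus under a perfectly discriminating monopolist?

Inverting demand: P = 104 − Q.
Under first-degree price discrimination the firm charges each unit its demand price and produces up to where P = MC, i.e. Q = 68. Consumer surplus is zero; producer surplus equals total surplus.
PS = ½·(104 − 36)·68 = 2312.

PS = 2312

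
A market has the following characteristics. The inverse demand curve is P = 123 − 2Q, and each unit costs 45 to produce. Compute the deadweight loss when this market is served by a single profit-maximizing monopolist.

Perfect competition: P = MC = 45, so 123 − 2Q = 45 and Q = 39.
Monopoly sets MR = MC: 123 − 4Q = 45 ⇒ Q = 19.5, P = 123 − 2·19.5 = 84.
DWL is the triangle between Q = 19.5 and Q = 39: ½·(39 − 19.5)·(84 − 45) = 380.25.

DWL = 380.25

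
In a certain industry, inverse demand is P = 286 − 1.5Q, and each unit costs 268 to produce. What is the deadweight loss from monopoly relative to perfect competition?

Competitive firms price at marginal cost: P = 268, giving Q = 12.
The monopolist equates marginal revenue to marginal cost: 286 − 3Q = 268, so Q = 6. From demand, P = 277.
DWL is the triangle between Q = 6 and Q = 12: ½·(12 − 6)·(277 − 268) = 27.

DWL = 27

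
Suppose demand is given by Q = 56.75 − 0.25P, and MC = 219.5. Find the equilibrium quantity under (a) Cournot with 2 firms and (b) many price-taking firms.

Cournot: Q = 1.25; Competition: Q = 1.875

Inverting demand: P = 227 − 4Q.
Cournot with 2 identical firms: the symmetric best-response condition is 227 − 12q = 219.5. Each firm produces q = 0.625, total output Q = 1.25, price P = 222.
Perfect competition: P = MC = 219.5, so 227 − 4Q = 219.5 and Q = 1.875.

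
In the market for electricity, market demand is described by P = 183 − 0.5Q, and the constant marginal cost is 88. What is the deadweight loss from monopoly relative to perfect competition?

Perfect competition: P = MC = 88, so 183 − 0.5Q = 88 and Q = 190.
The monopolist equates marginal revenue to marginal cost: 183 − Q = 88, so Q = 95. From demand, P = 135.5.
DWL is the triangle between Q = 95 and Q = 190: ½·(190 − 95)·(135.5 − 88) = 2256.25.

DWL = 2256.25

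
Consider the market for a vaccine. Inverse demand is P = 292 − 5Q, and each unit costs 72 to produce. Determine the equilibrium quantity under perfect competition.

Under competition P = MC = 72, so Q = (292 − 72)/5 = 44.

Q = 44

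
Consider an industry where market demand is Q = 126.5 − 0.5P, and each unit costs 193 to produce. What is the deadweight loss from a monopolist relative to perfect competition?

DWL = 225

Inverting demand: P = 253 − 2Q.
Perfect competition: P = MC = 193, so 253 − 2Q = 193 and Q = 30.
Monopoly sets MR = MC: 253 − 4Q = 193 ⇒ Q = 15, P = 253 − 2·15 = 223.
DWL is the triangle between Q = 15 and Q = 30: ½·(30 − 15)·(223 − 193) = 225.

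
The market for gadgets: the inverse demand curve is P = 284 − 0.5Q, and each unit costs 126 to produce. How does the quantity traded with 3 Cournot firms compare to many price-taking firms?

In a 3-firm Cournot equilibrium, symmetry and the first-order condition give q = (284 − 126)/(2) = 79. So Q = 237 and P = 165.5.
Under competition P = MC = 126, so Q = (284 − 126)/0.5 = 316.

Cournot: Q = 237; Competition: Q = 316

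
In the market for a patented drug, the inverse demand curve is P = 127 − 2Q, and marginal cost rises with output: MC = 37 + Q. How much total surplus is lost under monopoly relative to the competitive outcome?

DWL = 216

Competitive equilibrium sets price equal to marginal cost: 127 − 2Q = 37 + Q, so Q = 30 and P = 67.
The monopolist equates marginal revenue to marginal cost: 127 − 4Q = 37 + Q, so Q = 18. From demand, P = 91.
CS = ½·(127 − 67)·30 = 900; PS = (67·30 − 37·30 − ½·1·30²) = 450; TS = 1350.
CS = ½·(127 − 91)·18 = 324; PS = (91·18 − 37·18 − ½·1·18²) = 810; TS = 1134.
DWL = 1350 − 1134 = 216.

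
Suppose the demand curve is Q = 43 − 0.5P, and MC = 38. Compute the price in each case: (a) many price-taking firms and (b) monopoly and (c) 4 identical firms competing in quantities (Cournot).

Inverting demand: P = 86 − 2Q.
Perfect competition: P = MC = 38, so 86 − 2Q = 38 and Q = 24.
A monopolist chooses Q where MR = MC. MR = 86 − 4Q; setting this equal to 38 gives Q = 12 and P = 62.
With 4 symmetric Cournot firms, each firm's FOC gives 86 − 10q = 38, so q = 4.8, Q = 4·4.8 = 19.2, and P = 47.6.

Competition: P = 38; Monopoly: P = 62; Cournot: P = 47.6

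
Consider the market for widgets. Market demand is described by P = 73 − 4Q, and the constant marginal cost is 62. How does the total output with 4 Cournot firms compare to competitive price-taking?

Cournot: Q = 2.2; Competition: Q = 2.75

In a 4-firm Cournot equilibrium, symmetry and the first-order condition give q = (73 − 62)/(20) = 0.55. So Q = 2.2 and P = 64.2.
Competitive firms price at marginal cost: P = 62, giving Q = 2.75.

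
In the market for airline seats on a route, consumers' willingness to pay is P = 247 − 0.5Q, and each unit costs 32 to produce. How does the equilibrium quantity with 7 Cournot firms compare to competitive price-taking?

Cournot: Q = 376.25; Competition: Q = 430

With 7 symmetric Cournot firms, each firm's FOC gives 247 − 4q = 32, so q = 53.75, Q = 7·53.75 = 376.25, and P = 58.875.
Competitive firms price at marginal cost: P = 32, giving Q = 430.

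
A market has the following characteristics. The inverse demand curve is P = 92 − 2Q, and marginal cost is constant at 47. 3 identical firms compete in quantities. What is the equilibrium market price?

P = 58.25

In a 3-firm Cournot equilibrium, symmetry and the first-order condition give q = (92 − 47)/(8) = 5.625. So Q = 16.875 and P = 58.25.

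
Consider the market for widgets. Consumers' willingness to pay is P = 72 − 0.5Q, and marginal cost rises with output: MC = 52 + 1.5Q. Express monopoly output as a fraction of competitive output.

Q_m/Q_c = 0.8

Monopoly sets MR = MC: 72 − Q = 52 + 1.5Q ⇒ Q = 8, P = 72 − 0.5·8 = 68.
Competitive equilibrium sets price equal to marginal cost: 72 − 0.5Q = 52 + 1.5Q, so Q = 10 and P = 67.
Ratio Q_m/Q_c = 8/10 = 0.8.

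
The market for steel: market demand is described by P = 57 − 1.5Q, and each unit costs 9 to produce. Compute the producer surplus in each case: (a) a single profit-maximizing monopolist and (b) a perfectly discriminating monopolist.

Monopoly sets MR = MC: 57 − 3Q = 9 ⇒ Q = 16, P = 57 − 1.5·16 = 33.
PS = (33 − 9)·16 = 384.
With perfect price discrimination, output is the efficient level Q = 32 (where demand meets MC), but every buyer pays their willingness to pay: CS = 0 and PS = total surplus.
PS = ½·(57 − 9)·32 = 768.

Monopoly: PS = 384; Perfect PD: PS = 768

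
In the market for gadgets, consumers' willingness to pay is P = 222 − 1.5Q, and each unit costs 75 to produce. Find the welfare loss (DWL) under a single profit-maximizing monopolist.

Perfect competition: P = MC = 75, so 222 − 1.5Q = 75 and Q = 98.
A monopolist chooses Q where MR = MC. MR = 222 − 3Q; setting this equal to 75 gives Q = 49 and P = 148.5.
DWL is the triangle between Q = 49 and Q = 98: ½·(98 − 49)·(148.5 − 75) = 1800.75.

DWL = 1800.75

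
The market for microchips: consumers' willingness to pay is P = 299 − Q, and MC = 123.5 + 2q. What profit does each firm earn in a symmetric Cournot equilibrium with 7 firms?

π_i = 616.005

With 7 symmetric Cournot firms, each firm's FOC gives 299 − 8q = 123.5 + 2q, so q = 17.55, Q = 7·17.55 = 122.85, and P = 176.15.
Each firm's profit = 176.15·17.55 − (123.5·17.55 + ½·2·17.55²) = 616.005.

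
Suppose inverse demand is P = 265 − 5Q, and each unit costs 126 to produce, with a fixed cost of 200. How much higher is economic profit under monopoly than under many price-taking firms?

Economic profit rises by 966.05

Perfect competition: P = MC = 126, so 265 − 5Q = 126 and Q = 27.8.
Profit = (126 − 126)·27.8 − 200 = −200.
Monopoly sets MR = MC: 265 − 10Q = 126 ⇒ Q = 13.9, P = 265 − 5·13.9 = 195.5.
Profit = (195.5 − 126)·13.9 − 200 = 766.05.
Change in economic profit: 766.05 − −200 = 966.05.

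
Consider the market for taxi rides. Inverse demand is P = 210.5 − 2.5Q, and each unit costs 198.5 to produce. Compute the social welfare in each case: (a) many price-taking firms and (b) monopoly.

Under competition P = MC = 198.5, so Q = (210.5 − 198.5)/2.5 = 4.8.
CS = ½·(210.5 − 198.5)·4.8 = 28.8; PS = (198.5 − 198.5)·4.8 = 0; TS = 28.8.
A monopolist chooses Q where MR = MC. MR = 210.5 − 5Q; setting this equal to 198.5 gives Q = 2.4 and P = 204.5.
CS = ½·(210.5 − 204.5)·2.4 = 7.2; PS = (204.5 − 198.5)·2.4 = 14.4; TS = 21.6.

Competition: TS = 28.8; Monopoly: TS = 21.6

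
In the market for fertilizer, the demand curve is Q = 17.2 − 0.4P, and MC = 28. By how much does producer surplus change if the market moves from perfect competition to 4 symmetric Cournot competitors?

PS rises by 14.4

Inverting demand: P = 43 − 2.5Q.
Perfect competition: P = MC = 28, so 43 − 2.5Q = 28 and Q = 6.
PS = (28 − 28)·6 = 0.
In a 4-firm Cournot equilibrium, symmetry and the first-order condition give q = (43 − 28)/(12.5) = 1.2. So Q = 4.8 and P = 31.
PS = (31 − 28)·4.8 = 14.4.
Change in producer surplus: 14.4 − 0 = 14.4.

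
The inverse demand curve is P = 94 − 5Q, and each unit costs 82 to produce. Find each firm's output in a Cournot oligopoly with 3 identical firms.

q_i = 0.6

With 3 symmetric Cournot firms, each firm's FOC gives 94 − 20q = 82, so q = 0.6, Q = 3·0.6 = 1.8, and P = 85.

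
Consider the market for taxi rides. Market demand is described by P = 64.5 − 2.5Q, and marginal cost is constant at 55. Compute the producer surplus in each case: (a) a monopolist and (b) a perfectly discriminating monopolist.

Monopoly: PS = 9.025; Perfect PD: PS = 18.05

The monopolist equates marginal revenue to marginal cost: 64.5 − 5Q = 55, so Q = 1.9. From demand, P = 59.75.
PS = (59.75 − 55)·1.9 = 9.025.
With perfect price discrimination, output is the efficient level Q = 3.8 (where demand meets MC), but every buyer pays their willingness to pay: CS = 0 and PS = total surplus.
PS = ½·(64.5 − 55)·3.8 = 18.05.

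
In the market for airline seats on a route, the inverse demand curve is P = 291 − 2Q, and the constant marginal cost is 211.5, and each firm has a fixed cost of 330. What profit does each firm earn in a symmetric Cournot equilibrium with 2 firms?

In a 2-firm Cournot equilibrium, symmetry and the first-order condition give q = (291 − 211.5)/(6) = 13.25. So Q = 26.5 and P = 238.
Each firm's profit = (238 − 211.5)·13.25 − 330 = 21.125.

π_i = 21.125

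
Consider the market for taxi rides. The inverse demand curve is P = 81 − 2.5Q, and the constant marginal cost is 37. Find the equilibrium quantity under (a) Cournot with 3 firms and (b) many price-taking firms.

Cournot: Q = 13.2; Competition: Q = 17.6

In a 3-firm Cournot equilibrium, symmetry and the first-order condition give q = (81 − 37)/(10) = 4.4. So Q = 13.2 and P = 48.
Under competition P = MC = 37, so Q = (81 − 37)/2.5 = 17.6.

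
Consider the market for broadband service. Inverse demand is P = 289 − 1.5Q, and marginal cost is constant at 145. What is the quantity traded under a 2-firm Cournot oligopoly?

Q = 64

With 2 symmetric Cournot firms, each firm's FOC gives 289 − 4.5q = 145, so q = 32, Q = 2·32 = 64, and P = 193.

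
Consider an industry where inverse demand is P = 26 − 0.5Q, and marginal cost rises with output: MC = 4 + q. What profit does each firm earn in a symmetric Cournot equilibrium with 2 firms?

π_i = 77.44

With 2 symmetric Cournot firms, each firm's FOC gives 26 − 1.5q = 4 + q, so q = 8.8, Q = 2·8.8 = 17.6, and P = 17.2.
Each firm's profit = 17.2·8.8 − (4·8.8 + ½·1·8.8²) = 77.44.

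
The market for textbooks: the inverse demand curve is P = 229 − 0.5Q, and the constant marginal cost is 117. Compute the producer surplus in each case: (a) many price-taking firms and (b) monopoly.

Competition: PS = 0; Monopoly: PS = 6272

Competitive firms price at marginal cost: P = 117, giving Q = 224.
PS = (117 − 117)·224 = 0.
A monopolist chooses Q where MR = MC. MR = 229 − Q; setting this equal to 117 gives Q = 112 and P = 173.
PS = (173 − 117)·112 = 6272.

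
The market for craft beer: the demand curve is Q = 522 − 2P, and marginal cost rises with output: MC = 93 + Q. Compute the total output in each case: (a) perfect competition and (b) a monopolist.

Inverting demand: P = 261 − 0.5Q.
Under competition P = MC: 261 − 0.5Q = 93 + Q ⇒ Q = 112, P = 205.
A monopolist chooses Q where MR = MC. MR = 261 − Q; setting this equal to 93 + Q gives Q = 84 and P = 219.

Competition: Q = 112; Monopoly: Q = 84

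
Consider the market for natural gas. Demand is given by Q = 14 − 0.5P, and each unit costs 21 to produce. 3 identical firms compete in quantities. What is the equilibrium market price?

P = 22.75

Inverting demand: P = 28 − 2Q.
In a 3-firm Cournot equilibrium, symmetry and the first-order condition give q = (28 − 21)/(8) = 0.875. So Q = 2.625 and P = 22.75.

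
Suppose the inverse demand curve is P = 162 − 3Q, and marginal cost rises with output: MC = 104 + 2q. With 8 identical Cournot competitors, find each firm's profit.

In a 8-firm Cournot equilibrium, symmetry and the first-order condition give q = (162 − 104)/(29) = 2. So Q = 16 and P = 114.
Each firm's profit = 114·2 − (104·2 + ½·2·2²) = 16.

π_i = 16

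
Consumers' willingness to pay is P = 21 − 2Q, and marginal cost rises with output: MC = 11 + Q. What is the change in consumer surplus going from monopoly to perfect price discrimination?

Monopoly sets MR = MC: 21 − 4Q = 11 + Q ⇒ Q = 2, P = 21 − 2·2 = 17.
CS = ½·(21 − 17)·2 = 4.
A perfectly discriminating monopolist sells every unit with P(Q) ≥ MC(Q), so output equals the competitive quantity Q = 10/3. Each buyer pays their reservation price, so CS = 0 and the firm captures all surplus.
CS = 0.
Change in consumer surplus: 0 − 4 = −4.

CS falls by 4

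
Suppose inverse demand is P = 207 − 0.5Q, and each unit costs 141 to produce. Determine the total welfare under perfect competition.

TS = 4356

Competitive firms price at marginal cost: P = 141, giving Q = 132.
CS = ½·(207 − 141)·132 = 4356; PS = (141 − 141)·132 = 0; TS = 4356.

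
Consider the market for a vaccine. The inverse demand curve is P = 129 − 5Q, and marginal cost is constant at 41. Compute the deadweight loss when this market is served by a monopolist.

Competitive firms price at marginal cost: P = 41, giving Q = 17.6.
The monopolist equates marginal revenue to marginal cost: 129 − 10Q = 41, so Q = 8.8. From demand, P = 85.
DWL is the triangle between Q = 8.8 and Q = 17.6: ½·(17.6 − 8.8)·(85 − 41) = 193.6.

DWL = 193.6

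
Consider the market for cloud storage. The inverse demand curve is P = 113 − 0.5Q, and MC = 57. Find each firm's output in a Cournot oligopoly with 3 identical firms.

q_i = 28

In a 3-firm Cournot equilibrium, symmetry and the first-order condition give q = (113 − 57)/(2) = 28. So Q = 84 and P = 71.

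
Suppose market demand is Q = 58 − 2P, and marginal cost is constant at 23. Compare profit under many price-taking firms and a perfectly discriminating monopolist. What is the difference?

Profit rises by 36

Inverting demand: P = 29 − 0.5Q.
Competitive firms price at marginal cost: P = 23, giving Q = 12.
Profit = (23 − 23)·12 = 0.
With perfect price discrimination, output is the efficient level Q = 12 (where demand meets MC), but every buyer pays their willingness to pay: CS = 0 and PS = total surplus.
PS equals the full surplus area, 36. Profit = 36 = 36.
Change in profit: 36 − 0 = 36.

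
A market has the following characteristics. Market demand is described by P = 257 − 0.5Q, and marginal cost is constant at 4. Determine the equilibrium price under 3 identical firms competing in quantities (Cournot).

P = 67.25

With 3 symmetric Cournot firms, each firm's FOC gives 257 − 2q = 4, so q = 126.5, Q = 3·126.5 = 379.5, and P = 67.25.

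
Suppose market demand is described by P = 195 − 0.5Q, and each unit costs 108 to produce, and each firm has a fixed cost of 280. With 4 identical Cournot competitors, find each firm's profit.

Cournot with 4 identical firms: the symmetric best-response condition is 195 − 2.5q = 108. Each firm produces q = 34.8, total output Q = 139.2, price P = 125.4.
Each firm's profit = (125.4 − 108)·34.8 − 280 = 325.52.

π_i = 325.52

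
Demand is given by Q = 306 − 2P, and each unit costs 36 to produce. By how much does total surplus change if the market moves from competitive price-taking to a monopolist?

Inverting demand: P = 153 − 0.5Q.
Perfect competition: P = MC = 36, so 153 − 0.5Q = 36 and Q = 234.
CS = ½·(153 − 36)·234 = 13689; PS = (36 − 36)·234 = 0; TS = 13689.
Monopoly sets MR = MC: 153 − Q = 36 ⇒ Q = 117, P = 153 − 0.5·117 = 94.5.
CS = ½·(153 − 94.5)·117 = 3422.25; PS = (94.5 − 36)·117 = 6844.5; TS = 10266.75.
Change in total surplus: 10266.75 − 13689 = −3422.25.

TS falls by 3422.25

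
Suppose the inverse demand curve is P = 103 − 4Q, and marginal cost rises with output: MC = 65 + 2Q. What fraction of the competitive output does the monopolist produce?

Q_m/Q_c = 0.6

A monopolist chooses Q where MR = MC. MR = 103 − 8Q; setting this equal to 65 + 2Q gives Q = 3.8 and P = 87.8.
Under competition P = MC: 103 − 4Q = 65 + 2Q ⇒ Q = 19/3, P = 233/3.
Ratio Q_m/Q_c = 3.8/(19/3) = 0.6.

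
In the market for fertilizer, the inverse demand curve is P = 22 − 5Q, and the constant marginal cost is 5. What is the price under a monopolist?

The monopolist equates marginal revenue to marginal cost: 22 − 10Q = 5, so Q = 1.7. From demand, P = 13.5.

P = 13.5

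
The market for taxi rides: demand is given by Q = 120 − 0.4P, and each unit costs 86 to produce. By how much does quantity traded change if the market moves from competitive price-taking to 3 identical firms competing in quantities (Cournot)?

Quantity traded falls by 21.4

Inverting demand: P = 300 − 2.5Q.
Competitive firms price at marginal cost: P = 86, giving Q = 85.6.
Cournot with 3 identical firms: the symmetric best-response condition is 300 − 10q = 86. Each firm produces q = 21.4, total output Q = 64.2, price P = 139.5.
Change in quantity traded: 64.2 − 85.6 = −21.4.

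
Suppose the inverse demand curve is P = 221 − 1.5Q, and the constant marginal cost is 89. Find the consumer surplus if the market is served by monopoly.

The monopolist equates marginal revenue to marginal cost: 221 − 3Q = 89, so Q = 44. From demand, P = 155.
CS = ½·(221 − 155)·44 = 1452.

CS = 1452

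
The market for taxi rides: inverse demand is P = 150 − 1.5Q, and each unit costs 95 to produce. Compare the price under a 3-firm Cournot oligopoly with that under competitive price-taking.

Cournot with 3 identical firms: the symmetric best-response condition is 150 − 6q = 95. Each firm produces q = 55/6, total output Q = 27.5, price P = 108.75.
Competitive firms price at marginal cost: P = 95, giving Q = 110/3.

Cournot: P = 108.75; Competition: P = 95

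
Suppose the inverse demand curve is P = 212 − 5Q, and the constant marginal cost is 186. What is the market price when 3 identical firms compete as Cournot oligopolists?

In a 3-firm Cournot equilibrium, symmetry and the first-order condition give q = (212 − 186)/(20) = 1.3. So Q = 3.9 and P = 192.5.

P = 192.5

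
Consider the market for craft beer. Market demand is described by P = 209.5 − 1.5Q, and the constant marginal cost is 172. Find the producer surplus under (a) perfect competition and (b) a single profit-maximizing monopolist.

Perfect competition: P = MC = 172, so 209.5 − 1.5Q = 172 and Q = 25.
PS = (172 − 172)·25 = 0.
A monopolist chooses Q where MR = MC. MR = 209.5 − 3Q; setting this equal to 172 gives Q = 12.5 and P = 190.75.
PS = (190.75 − 172)·12.5 = 234.375.

Competition: PS = 0; Monopoly: PS = 234.375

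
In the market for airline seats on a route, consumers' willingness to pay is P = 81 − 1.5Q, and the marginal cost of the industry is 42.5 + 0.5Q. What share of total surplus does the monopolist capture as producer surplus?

PS/TS = 0.7

A monopolist chooses Q where MR = MC. MR = 81 − 3Q; setting this equal to 42.5 + 0.5Q gives Q = 11 and P = 64.5.
CS = ½·(81 − 64.5)·11 = 90.75.
PS = P·Q − VC(Q) = 64.5·11 − (42.5·11 + ½·0.5·11²) = 211.75.
Share captured = PS/TS = 211.75/302.5 = 0.7.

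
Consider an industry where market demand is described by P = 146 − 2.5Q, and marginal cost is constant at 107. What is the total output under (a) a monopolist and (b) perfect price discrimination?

Monopoly: Q = 7.8; Perfect PD: Q = 15.6

A monopolist chooses Q where MR = MC. MR = 146 − 5Q; setting this equal to 107 gives Q = 7.8 and P = 126.5.
A perfectly discriminating monopolist sells every unit with P(Q) ≥ MC(Q), so output equals the competitive quantity Q = 15.6. Each buyer pays their reservation price, so CS = 0 and the firm captures all surplus.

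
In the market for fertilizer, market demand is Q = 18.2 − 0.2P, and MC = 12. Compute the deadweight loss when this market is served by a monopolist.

DWL = 156.025

Inverting demand: P = 91 − 5Q.
Perfect competition: P = MC = 12, so 91 − 5Q = 12 and Q = 15.8.
Monopoly sets MR = MC: 91 − 10Q = 12 ⇒ Q = 7.9, P = 91 − 5·7.9 = 51.5.
DWL is the triangle between Q = 7.9 and Q = 15.8: ½·(15.8 − 7.9)·(51.5 − 12) = 156.025.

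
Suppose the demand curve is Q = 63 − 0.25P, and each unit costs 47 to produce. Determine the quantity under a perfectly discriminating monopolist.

Q = 51.25

Inverting demand: P = 252 − 4Q.
Under first-degree price discrimination the firm charges each unit its demand price and produces up to where P = MC, i.e. Q = 51.25. Consumer surplus is zero; producer surplus equals total surplus.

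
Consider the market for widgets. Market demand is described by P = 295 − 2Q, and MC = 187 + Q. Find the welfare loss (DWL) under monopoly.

DWL = 311.04

Competitive equilibrium sets price equal to marginal cost: 295 − 2Q = 187 + Q, so Q = 36 and P = 223.
A monopolist chooses Q where MR = MC. MR = 295 − 4Q; setting this equal to 187 + Q gives Q = 21.6 and P = 251.8.
CS = ½·(295 − 223)·36 = 1296; PS = (223·36 − 187·36 − ½·1·36²) = 648; TS = 1944.
CS = ½·(295 − 251.8)·21.6 = 466.56; PS = (251.8·21.6 − 187·21.6 − ½·1·21.6²) = 1166.4; TS = 1632.96.
DWL = 1944 − 1632.96 = 311.04.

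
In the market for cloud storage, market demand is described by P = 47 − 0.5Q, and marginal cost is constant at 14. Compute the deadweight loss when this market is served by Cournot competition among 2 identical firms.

Competitive firms price at marginal cost: P = 14, giving Q = 66.
Cournot with 2 identical firms: the symmetric best-response condition is 47 − 1.5q = 14. Each firm produces q = 22, total output Q = 44, price P = 25.
DWL is the triangle between Q = 44 and Q = 66: ½·(66 − 44)·(25 − 14) = 121.

DWL = 121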